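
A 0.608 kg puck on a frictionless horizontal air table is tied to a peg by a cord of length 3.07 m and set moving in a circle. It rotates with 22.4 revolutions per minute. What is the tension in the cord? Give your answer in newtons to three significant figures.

10.3 N

ω = 22.4 rev/min × 2π/60 = 2.346 rad/s, so v = ωr = 2.346 × 3.07 = 7.201 m/s.
The tension is the only horizontal force, so it supplies the full centripetal force: T = m v²/r = 0.608 × (7.201)²/3.07 = 0.608 × 51.86/3.07 = 10.27 N.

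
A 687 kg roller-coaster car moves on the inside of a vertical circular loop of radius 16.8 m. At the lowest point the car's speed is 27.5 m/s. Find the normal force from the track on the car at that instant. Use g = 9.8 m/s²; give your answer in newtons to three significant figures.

37700 N

At the lowest point, N points up (toward the centre) and the weight mg points down (away from the centre), so the net inward force is N − mg = mv²/r.
N = m(v²/r + g) = 687 × ((27.5)²/16.8 + 9.8) = 687 × (45.01 + 9.8) = 687 × 54.81 = 37660 N.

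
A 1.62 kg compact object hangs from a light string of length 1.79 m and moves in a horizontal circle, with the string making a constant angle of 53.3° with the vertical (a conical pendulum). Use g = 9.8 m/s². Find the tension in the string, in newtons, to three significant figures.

Vertically the bob has no acceleration, so T cosθ = mg.
T = mg/cosθ = 1.62 × 9.8 / cos 53.3° = 15.88/0.5976 = 26.57 N.

26.6 N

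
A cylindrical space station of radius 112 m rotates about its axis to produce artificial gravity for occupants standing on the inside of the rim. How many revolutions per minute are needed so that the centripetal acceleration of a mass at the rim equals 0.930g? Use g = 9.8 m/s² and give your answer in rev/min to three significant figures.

Require ω²r = 0.930g, so ω = √(0.930 × 9.8/112) = 0.2853 rad/s.
In rev/min: ω × 60/(2π) = 0.2853 × 60/(2π) = 2.724 rev/min.

2.72 rev/min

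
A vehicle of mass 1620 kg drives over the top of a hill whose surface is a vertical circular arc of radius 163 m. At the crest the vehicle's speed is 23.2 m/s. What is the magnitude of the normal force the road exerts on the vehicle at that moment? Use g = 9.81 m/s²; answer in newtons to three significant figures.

At the crest the centripetal acceleration points downward (toward the centre of the arc), so mg − N = mv²/r.
N = m(g − v²/r) = 1620 × (9.81 − (23.2)²/163) = 1620 × (9.81 − 3.302) = 1620 × 6.508 = 10540 N.

10500 N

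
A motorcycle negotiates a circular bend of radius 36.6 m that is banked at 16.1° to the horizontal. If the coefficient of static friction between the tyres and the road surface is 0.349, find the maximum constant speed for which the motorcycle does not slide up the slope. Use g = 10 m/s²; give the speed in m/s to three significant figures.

At the maximum speed, friction acts down the slope at its limiting value f = μN. Radially (horizontal, toward centre): N sinθ + μN cosθ = mv²/r. Vertically: N cosθ − μN sinθ = mg.
Dividing: v² = r g (sinθ + μcosθ)/(cosθ − μsinθ).
sinθ + μcosθ = 0.2773 + 0.349×0.9608 = 0.6126; cosθ − μsinθ = 0.9608 − 0.349×0.2773 = 0.8640.
v² = 36.6 × 10.0 × 0.6126/0.8640 = 259.5 m²/s², so v = 16.11 m/s.

16.1 m/s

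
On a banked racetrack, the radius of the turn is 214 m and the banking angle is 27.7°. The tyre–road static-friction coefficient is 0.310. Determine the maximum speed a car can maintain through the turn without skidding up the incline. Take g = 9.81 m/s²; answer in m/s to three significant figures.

45.8 m/s

At the maximum speed, friction acts down the slope at its limiting value f = μN. Radially (horizontal, toward centre): N sinθ + μN cosθ = mv²/r. Vertically: N cosθ − μN sinθ = mg.
Dividing: v² = r g (sinθ + μcosθ)/(cosθ − μsinθ).
sinθ + μcosθ = 0.4648 + 0.310×0.8854 = 0.7393; cosθ − μsinθ = 0.8854 − 0.310×0.4648 = 0.7413.
v² = 214 × 9.81 × 0.7393/0.7413 = 2094 m²/s², so v = 45.76 m/s.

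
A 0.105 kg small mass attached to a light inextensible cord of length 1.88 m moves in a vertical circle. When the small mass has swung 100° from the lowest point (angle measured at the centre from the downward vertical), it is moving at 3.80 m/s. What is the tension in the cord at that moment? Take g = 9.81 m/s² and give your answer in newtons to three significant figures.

0.628 N

Take the radial direction toward the centre of the circle as positive. The component of the weight along the string toward the centre is −mg cos φ (φ measured from the bottom), so Newton's second law along the string gives T − mg cos φ = m v²/r.
cos 100° = -0.1736, so T = m(v²/r + g cos φ) = 0.105 × ((3.80)²/1.88 + 9.81 × -0.1736) = 0.105 × (7.681 + (-1.703)) = 0.105 × 5.977 = 0.6276 N.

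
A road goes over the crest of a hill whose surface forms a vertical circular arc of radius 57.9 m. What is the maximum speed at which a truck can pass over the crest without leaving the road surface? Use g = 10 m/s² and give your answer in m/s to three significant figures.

At the crest the centre of the circle is below the truck, so the net downward (centripetal) force is mg − N = mv²/r.
The truck leaves the road when N → 0, giving v_max = √(g r) = √(10.0 × 57.9) = 24.06 m/s.

24.1 m/s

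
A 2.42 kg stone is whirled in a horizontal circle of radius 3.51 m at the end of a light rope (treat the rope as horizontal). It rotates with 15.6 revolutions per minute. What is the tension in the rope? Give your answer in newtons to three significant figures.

ω = 15.6 rev/min × 2π/60 = 1.634 rad/s, so v = ωr = 1.634 × 3.51 = 5.734 m/s.
The tension is the only horizontal force, so it supplies the full centripetal force: T = m v²/r = 2.42 × (5.734)²/3.51 = 2.42 × 32.88/3.51 = 22.67 N.

22.7 N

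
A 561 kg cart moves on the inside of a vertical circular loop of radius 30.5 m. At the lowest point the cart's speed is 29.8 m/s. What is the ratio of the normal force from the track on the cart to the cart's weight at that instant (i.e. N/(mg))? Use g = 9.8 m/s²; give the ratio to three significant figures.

At the bottom, N − mg = mv²/r, so N = m(v²/r + g) and N/(mg) = v²/(rg) + 1 = (29.8)²/(30.5 × 9.8) + 1 = 2.971 + 1 = 3.971.

3.97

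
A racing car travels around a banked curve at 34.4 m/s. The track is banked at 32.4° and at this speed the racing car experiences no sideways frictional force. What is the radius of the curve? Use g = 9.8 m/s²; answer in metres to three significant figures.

Frictionless banking: tanθ = v²/(rg), so r = v²/(g tanθ).
r = (34.4)²/(9.8 × tan 32.4°) = 1183/(9.8 × 0.6346) = 1183/6.219 = 190.3 m.

190 m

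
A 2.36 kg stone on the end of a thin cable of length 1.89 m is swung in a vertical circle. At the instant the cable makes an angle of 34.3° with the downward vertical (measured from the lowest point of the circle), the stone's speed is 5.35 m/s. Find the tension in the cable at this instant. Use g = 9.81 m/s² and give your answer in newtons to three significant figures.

Take the radial direction toward the centre of the circle as positive. The component of the weight along the string toward the centre is −mg cos φ (φ measured from the bottom), so Newton's second law along the string gives T − mg cos φ = m v²/r.
cos 34.3° = 0.8261, so T = m(v²/r + g cos φ) = 2.36 × ((5.35)²/1.89 + 9.81 × 0.8261) = 2.36 × (15.14 + (8.104)) = 2.36 × 23.25 = 54.87 N.

54.9 N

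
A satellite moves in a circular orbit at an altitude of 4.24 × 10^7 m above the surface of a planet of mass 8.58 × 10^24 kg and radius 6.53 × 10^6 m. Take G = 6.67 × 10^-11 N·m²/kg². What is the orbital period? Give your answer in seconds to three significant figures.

r = R + h = 6.53 × 10^6 + 4.24 × 10^7 = 4.893 × 10^7 m. Gravity provides the centripetal force: G M m / r² = m v² / r ⇒ v = √(GM/r) = 3420 m/s.
T = 2πr/v = 2π × 4.893 × 10^7 / 3420 = 89900 s.

89900 s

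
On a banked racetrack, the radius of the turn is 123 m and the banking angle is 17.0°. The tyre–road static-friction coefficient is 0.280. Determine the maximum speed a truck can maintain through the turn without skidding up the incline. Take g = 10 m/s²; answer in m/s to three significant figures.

28.1 m/s

At the maximum speed, friction acts down the slope at its limiting value f = μN. Radially (horizontal, toward centre): N sinθ + μN cosθ = mv²/r. Vertically: N cosθ − μN sinθ = mg.
Dividing: v² = r g (sinθ + μcosθ)/(cosθ − μsinθ).
sinθ + μcosθ = 0.2924 + 0.280×0.9563 = 0.5601; cosθ − μsinθ = 0.9563 − 0.280×0.2924 = 0.8744.
v² = 123 × 10.0 × 0.5601/0.8744 = 787.9 m²/s², so v = 28.07 m/s.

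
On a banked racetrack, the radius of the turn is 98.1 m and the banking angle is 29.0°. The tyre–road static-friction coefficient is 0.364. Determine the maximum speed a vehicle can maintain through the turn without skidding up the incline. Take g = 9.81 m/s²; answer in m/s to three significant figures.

33.3 m/s

At the maximum speed, friction acts down the slope at its limiting value f = μN. Radially (horizontal, toward centre): N sinθ + μN cosθ = mv²/r. Vertically: N cosθ − μN sinθ = mg.
Dividing: v² = r g (sinθ + μcosθ)/(cosθ − μsinθ).
sinθ + μcosθ = 0.4848 + 0.364×0.8746 = 0.8032; cosθ − μsinθ = 0.8746 − 0.364×0.4848 = 0.6981.
v² = 98.1 × 9.81 × 0.8032/0.6981 = 1107 m²/s², so v = 33.27 m/s.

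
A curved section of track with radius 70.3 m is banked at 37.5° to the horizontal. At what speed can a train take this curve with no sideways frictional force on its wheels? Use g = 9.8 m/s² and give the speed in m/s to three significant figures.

23.0 m/s

On a frictionless banked curve, N sinθ = mv²/r and N cosθ = mg, so tanθ = v²/(rg).
v = √(r g tanθ) = √(70.3 × 9.8 × tan 37.5°) = √(70.3 × 9.8 × 0.7673) = √528.6 = 22.99 m/s.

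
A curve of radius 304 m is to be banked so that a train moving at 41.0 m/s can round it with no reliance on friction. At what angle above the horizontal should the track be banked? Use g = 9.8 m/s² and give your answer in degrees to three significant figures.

For a frictionless banked turn: horizontally N sinθ = mv²/r and vertically N cosθ = mg.
Dividing: tanθ = v²/(r g) = (41.0)²/(304 × 9.8) = 1681/2979 = 0.5642.
θ = arctan(0.5642) = 29.43°.

29.4°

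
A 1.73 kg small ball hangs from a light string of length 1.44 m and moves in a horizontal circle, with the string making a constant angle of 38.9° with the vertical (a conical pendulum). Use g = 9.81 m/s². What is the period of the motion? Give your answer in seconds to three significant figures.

r = L sinθ = 0.9043 m. From T sinθ = mω²r and T cosθ = mg: tanθ = ω²r/g, so ω² = g tanθ / r = g/(L cosθ).
ω = √(g/(L cosθ)) = √(9.81/(1.44 × 0.7782)) = √8.754 = 2.959 rad/s.
Period = 2π/ω = 2.124 s.

2.12 s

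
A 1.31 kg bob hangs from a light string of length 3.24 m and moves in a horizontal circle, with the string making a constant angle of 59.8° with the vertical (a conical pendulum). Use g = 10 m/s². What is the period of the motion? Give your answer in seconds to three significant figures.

2.54 s

r = L sinθ = 2.800 m. From T sinθ = mω²r and T cosθ = mg: tanθ = ω²r/g, so ω² = g tanθ / r = g/(L cosθ).
ω = √(g/(L cosθ)) = √(10.0/(3.24 × 0.5030)) = √6.136 = 2.477 rad/s.
Period = 2π/ω = 2.537 s.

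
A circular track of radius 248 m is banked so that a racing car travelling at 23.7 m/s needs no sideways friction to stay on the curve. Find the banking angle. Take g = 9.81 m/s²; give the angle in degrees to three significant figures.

For a frictionless banked turn: horizontally N sinθ = mv²/r and vertically N cosθ = mg.
Dividing: tanθ = v²/(r g) = (23.7)²/(248 × 9.81) = 561.7/2433 = 0.2309.
θ = arctan(0.2309) = 13.00°.

13.0°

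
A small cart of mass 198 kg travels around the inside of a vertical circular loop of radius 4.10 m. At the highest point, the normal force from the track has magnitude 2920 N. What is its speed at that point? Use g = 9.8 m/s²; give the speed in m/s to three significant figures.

10.0 m/s

At the top, N + mg = mv²/r, so v = √(r(N/m + g)) = √(4.10 × (2920/198 + 9.8)) = √(4.10 × 24.55) = √100.6 = 10.03 m/s.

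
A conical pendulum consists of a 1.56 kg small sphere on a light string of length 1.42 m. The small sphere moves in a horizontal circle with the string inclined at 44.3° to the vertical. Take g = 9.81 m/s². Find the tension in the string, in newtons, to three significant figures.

21.4 N

Vertically the bob has no acceleration, so T cosθ = mg.
T = mg/cosθ = 1.56 × 9.81 / cos 44.3° = 15.30/0.7157 = 21.38 N.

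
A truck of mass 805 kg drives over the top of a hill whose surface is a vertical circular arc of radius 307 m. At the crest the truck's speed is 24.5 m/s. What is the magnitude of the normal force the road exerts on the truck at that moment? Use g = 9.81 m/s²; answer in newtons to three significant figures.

6320 N

At the crest the centripetal acceleration points downward (toward the centre of the arc), so mg − N = mv²/r.
N = m(g − v²/r) = 805 × (9.81 − (24.5)²/307) = 805 × (9.81 − 1.955) = 805 × 7.855 = 6323 N.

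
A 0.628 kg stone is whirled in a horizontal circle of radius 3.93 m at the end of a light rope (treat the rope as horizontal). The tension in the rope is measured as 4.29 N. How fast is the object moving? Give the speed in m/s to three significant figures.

5.18 m/s

T = m v²/r ⇒ v = √(T r / m) = √(4.29 × 3.93 / 0.628) = √26.85 = 5.181 m/s.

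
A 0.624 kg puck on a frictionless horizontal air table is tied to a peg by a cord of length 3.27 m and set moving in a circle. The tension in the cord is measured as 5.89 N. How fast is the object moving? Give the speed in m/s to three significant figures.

T = m v²/r ⇒ v = √(T r / m) = √(5.89 × 3.27 / 0.624) = √30.87 = 5.556 m/s.

5.56 m/s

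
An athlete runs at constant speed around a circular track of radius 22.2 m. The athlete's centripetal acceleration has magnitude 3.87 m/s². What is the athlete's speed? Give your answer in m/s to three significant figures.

9.27 m/s

a_c = v²/r ⇒ v = √(a_c · r) = √(3.87 × 22.2) = √85.91 = 9.269 m/s.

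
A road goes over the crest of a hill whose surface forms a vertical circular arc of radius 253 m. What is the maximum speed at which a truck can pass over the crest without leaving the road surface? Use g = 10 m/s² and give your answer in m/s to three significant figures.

At the crest the centre of the circle is below the truck, so the net downward (centripetal) force is mg − N = mv²/r.
The truck leaves the road when N → 0, giving v_max = √(g r) = √(10.0 × 253) = 50.30 m/s.

50.3 m/s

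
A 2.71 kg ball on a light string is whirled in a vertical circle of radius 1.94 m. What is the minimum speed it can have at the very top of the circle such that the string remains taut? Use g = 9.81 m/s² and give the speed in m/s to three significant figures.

4.36 m/s

At the highest point the centre is directly below, so both the weight and T act inward: T + mg = mv²/r.
At minimum speed T → 0, so mg = mv_min²/r ⇒ v_min = √(g r) = √(9.81 × 1.94) = 4.362 m/s.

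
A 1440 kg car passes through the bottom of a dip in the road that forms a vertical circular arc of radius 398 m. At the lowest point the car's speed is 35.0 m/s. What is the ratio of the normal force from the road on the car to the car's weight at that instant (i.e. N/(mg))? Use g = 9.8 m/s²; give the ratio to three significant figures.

1.31

At the bottom, N − mg = mv²/r, so N = m(v²/r + g) and N/(mg) = v²/(rg) + 1 = (35.0)²/(398 × 9.8) + 1 = 0.3141 + 1 = 1.314.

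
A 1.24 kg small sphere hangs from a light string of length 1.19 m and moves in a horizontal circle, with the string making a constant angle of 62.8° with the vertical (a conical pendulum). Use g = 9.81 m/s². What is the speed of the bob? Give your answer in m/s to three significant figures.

The radius of the circle is r = L sinθ = 1.19 × sin 62.8° = 1.058 m.
Horizontally T sinθ = mv²/r and vertically T cosθ = mg, so tanθ = v²/(rg).
v = √(r g tanθ) = √(1.058 × 9.81 × 1.946) = √20.20 = 4.495 m/s.

4.49 m/s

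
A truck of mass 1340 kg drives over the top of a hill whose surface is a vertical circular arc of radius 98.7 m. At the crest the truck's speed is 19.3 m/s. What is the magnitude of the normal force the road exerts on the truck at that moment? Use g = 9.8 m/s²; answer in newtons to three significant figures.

8070 N

At the crest the centripetal acceleration points downward (toward the centre of the arc), so mg − N = mv²/r.
N = m(g − v²/r) = 1340 × (9.8 − (19.3)²/98.7) = 1340 × (9.8 − 3.774) = 1340 × 6.026 = 8075 N.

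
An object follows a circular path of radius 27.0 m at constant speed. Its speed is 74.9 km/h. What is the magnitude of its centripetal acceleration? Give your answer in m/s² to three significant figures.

16.0 m/s²

v = 74.9 km/h = 74.9/3.6 = 20.81 m/s.
a_c = v²/r = (20.81)²/27.0 = 432.9/27.0 = 16.03 m/s².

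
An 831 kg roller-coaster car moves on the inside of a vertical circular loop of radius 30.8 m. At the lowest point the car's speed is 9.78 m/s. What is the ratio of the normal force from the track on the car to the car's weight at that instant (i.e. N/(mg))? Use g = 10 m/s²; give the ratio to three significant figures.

1.31

At the bottom, N − mg = mv²/r, so N = m(v²/r + g) and N/(mg) = v²/(rg) + 1 = (9.78)²/(30.8 × 10.0) + 1 = 0.3105 + 1 = 1.311.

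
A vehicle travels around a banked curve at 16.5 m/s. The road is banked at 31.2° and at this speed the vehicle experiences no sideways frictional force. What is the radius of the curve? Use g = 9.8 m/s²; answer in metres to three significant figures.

Frictionless banking: tanθ = v²/(rg), so r = v²/(g tanθ).
r = (16.5)²/(9.8 × tan 31.2°) = 272.2/(9.8 × 0.6056) = 272.2/5.935 = 45.87 m.

45.9 m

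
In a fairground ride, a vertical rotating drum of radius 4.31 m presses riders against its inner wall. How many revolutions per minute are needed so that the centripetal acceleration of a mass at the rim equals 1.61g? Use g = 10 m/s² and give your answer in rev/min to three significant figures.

Require ω²r = 1.61g, so ω = √(1.61 × 10.0/4.31) = 1.933 rad/s.
In rev/min: ω × 60/(2π) = 1.933 × 60/(2π) = 18.46 rev/min.

18.5 rev/min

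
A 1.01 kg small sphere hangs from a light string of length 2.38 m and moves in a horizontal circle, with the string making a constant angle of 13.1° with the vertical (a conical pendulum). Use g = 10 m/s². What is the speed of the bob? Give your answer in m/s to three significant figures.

1.12 m/s

The radius of the circle is r = L sinθ = 2.38 × sin 13.1° = 0.5394 m.
Horizontally T sinθ = mv²/r and vertically T cosθ = mg, so tanθ = v²/(rg).
v = √(r g tanθ) = √(0.5394 × 10.0 × 0.2327) = √1.255 = 1.120 m/s.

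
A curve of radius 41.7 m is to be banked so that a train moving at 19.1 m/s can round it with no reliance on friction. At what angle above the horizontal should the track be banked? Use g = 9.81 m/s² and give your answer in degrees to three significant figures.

41.7°

For a frictionless banked turn: horizontally N sinθ = mv²/r and vertically N cosθ = mg.
Dividing: tanθ = v²/(r g) = (19.1)²/(41.7 × 9.81) = 364.8/409.1 = 0.8918.
θ = arctan(0.8918) = 41.73°.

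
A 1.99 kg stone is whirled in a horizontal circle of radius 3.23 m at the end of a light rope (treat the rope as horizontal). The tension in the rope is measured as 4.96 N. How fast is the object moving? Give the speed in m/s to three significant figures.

T = m v²/r ⇒ v = √(T r / m) = √(4.96 × 3.23 / 1.99) = √8.051 = 2.837 m/s.

2.84 m/s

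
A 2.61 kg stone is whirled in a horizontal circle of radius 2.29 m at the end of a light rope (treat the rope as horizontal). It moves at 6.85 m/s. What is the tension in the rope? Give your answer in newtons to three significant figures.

53.5 N

The tension is the only horizontal force, so it supplies the full centripetal force: T = m v²/r = 2.61 × (6.850)²/2.29 = 2.61 × 46.92/2.29 = 53.48 N.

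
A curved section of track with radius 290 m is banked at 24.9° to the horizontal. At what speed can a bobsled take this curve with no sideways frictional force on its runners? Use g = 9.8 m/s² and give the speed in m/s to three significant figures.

36.3 m/s

On a frictionless banked curve, N sinθ = mv²/r and N cosθ = mg, so tanθ = v²/(rg).
v = √(r g tanθ) = √(290 × 9.8 × tan 24.9°) = √(290 × 9.8 × 0.4642) = √1319 = 36.32 m/s.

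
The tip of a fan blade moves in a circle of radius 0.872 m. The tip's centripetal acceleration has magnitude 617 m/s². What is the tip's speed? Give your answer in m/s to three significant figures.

23.2 m/s

a_c = v²/r ⇒ v = √(a_c · r) = √(617 × 0.872) = √538.0 = 23.20 m/s.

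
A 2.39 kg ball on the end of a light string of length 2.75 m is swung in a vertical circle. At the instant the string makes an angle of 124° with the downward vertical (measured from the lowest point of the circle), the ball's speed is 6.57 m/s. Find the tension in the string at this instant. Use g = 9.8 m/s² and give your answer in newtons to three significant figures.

24.4 N

Take the radial direction toward the centre of the circle as positive. The component of the weight along the string toward the centre is −mg cos φ (φ measured from the bottom), so Newton's second law along the string gives T − mg cos φ = m v²/r.
cos 124° = -0.5592, so T = m(v²/r + g cos φ) = 2.39 × ((6.57)²/2.75 + 9.8 × -0.5592) = 2.39 × (15.70 + (-5.480)) = 2.39 × 10.22 = 24.42 N.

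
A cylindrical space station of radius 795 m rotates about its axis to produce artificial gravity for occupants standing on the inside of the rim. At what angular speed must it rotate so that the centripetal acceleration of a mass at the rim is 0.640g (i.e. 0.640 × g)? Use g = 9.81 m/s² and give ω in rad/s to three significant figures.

0.0889 rad/s

Centripetal acceleration a_c = ω²r. Setting ω²r = 0.640g:
ω = √(0.640g / r) = √(0.640 × 9.81 / 795) = √0.007897 = 0.08887 rad/s.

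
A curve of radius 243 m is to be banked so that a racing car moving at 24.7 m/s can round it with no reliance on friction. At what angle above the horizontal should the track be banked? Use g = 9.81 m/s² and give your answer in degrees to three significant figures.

For a frictionless banked turn: horizontally N sinθ = mv²/r and vertically N cosθ = mg.
Dividing: tanθ = v²/(r g) = (24.7)²/(243 × 9.81) = 610.1/2384 = 0.2559.
θ = arctan(0.2559) = 14.36°.

14.4°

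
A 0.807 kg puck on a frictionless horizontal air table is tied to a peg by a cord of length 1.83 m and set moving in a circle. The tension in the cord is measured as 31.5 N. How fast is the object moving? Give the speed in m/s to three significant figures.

T = m v²/r ⇒ v = √(T r / m) = √(31.5 × 1.83 / 0.807) = √71.43 = 8.452 m/s.

8.45 m/s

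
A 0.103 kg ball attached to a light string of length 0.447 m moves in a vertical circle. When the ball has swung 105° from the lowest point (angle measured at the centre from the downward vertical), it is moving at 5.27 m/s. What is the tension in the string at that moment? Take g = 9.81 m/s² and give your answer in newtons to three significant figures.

6.14 N

Take the radial direction toward the centre of the circle as positive. The component of the weight along the string toward the centre is −mg cos φ (φ measured from the bottom), so Newton's second law along the string gives T − mg cos φ = m v²/r.
cos 105° = -0.2588, so T = m(v²/r + g cos φ) = 0.103 × ((5.27)²/0.447 + 9.81 × -0.2588) = 0.103 × (62.13 + (-2.539)) = 0.103 × 59.59 = 6.138 N.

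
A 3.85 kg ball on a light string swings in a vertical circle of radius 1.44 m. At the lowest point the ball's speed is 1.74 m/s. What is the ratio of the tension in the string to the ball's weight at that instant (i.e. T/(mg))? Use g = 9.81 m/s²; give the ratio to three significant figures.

1.21

At the bottom, T − mg = mv²/r, so T = m(v²/r + g) and T/(mg) = v²/(rg) + 1 = (1.74)²/(1.44 × 9.81) + 1 = 0.2143 + 1 = 1.214.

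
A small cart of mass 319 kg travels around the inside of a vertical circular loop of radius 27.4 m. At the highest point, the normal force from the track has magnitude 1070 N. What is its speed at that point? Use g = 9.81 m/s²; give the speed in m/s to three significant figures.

19.0 m/s

At the top, N + mg = mv²/r, so v = √(r(N/m + g)) = √(27.4 × (1070/319 + 9.81)) = √(27.4 × 13.16) = √360.7 = 18.99 m/s.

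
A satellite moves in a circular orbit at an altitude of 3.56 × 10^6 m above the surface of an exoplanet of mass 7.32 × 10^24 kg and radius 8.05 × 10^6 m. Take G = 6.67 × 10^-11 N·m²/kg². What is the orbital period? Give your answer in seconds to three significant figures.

r = R + h = 8.05 × 10^6 + 3.56 × 10^6 = 1.161 × 10^7 m. Gravity provides the centripetal force: G M m / r² = m v² / r ⇒ v = √(GM/r) = 6485 m/s.
T = 2πr/v = 2π × 1.161 × 10^7 / 6485 = 11250 s.

11200 s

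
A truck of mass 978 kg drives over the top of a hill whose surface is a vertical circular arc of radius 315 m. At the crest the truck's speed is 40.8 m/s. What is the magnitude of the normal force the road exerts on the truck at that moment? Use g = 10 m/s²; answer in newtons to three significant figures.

4610 N

At the crest the centripetal acceleration points downward (toward the centre of the arc), so mg − N = mv²/r.
N = m(g − v²/r) = 978 × (10.0 − (40.8)²/315) = 978 × (10.0 − 5.285) = 978 × 4.715 = 4612 N.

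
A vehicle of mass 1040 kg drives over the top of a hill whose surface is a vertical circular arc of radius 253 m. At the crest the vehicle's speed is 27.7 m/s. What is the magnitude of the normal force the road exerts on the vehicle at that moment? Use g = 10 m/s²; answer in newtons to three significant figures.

At the crest the centripetal acceleration points downward (toward the centre of the arc), so mg − N = mv²/r.
N = m(g − v²/r) = 1040 × (10.0 − (27.7)²/253) = 1040 × (10.0 − 3.033) = 1040 × 6.967 = 7246 N.

7250 N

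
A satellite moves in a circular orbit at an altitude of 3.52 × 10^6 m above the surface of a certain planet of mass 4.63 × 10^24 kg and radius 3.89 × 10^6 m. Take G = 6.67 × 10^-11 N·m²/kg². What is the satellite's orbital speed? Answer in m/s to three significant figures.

Orbital radius r = R + h = 3.89 × 10^6 + 3.52 × 10^6 = 7.410 × 10^6 m.
Gravity supplies the centripetal force: G M m / r² = m v² / r, so v = √(GM/r).
v = √(6.67 × 10^-11 × 4.63 × 10^24 / 7.410 × 10^6) = √(4.168 × 10^7) = 6456 m/s.

6460 m/s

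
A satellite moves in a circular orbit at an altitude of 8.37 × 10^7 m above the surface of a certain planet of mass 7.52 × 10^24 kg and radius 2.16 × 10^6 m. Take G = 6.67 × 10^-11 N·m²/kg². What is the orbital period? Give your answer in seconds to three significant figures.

223000 s

r = R + h = 2.16 × 10^6 + 8.37 × 10^7 = 8.586 × 10^7 m. Gravity provides the centripetal force: G M m / r² = m v² / r ⇒ v = √(GM/r) = 2417 m/s.
T = 2πr/v = 2π × 8.586 × 10^7 / 2417 = 223200 s.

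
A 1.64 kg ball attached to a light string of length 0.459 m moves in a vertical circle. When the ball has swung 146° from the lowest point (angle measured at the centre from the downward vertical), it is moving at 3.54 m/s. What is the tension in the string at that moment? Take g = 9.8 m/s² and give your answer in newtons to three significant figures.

31.5 N

Take the radial direction toward the centre of the circle as positive. The component of the weight along the string toward the centre is −mg cos φ (φ measured from the bottom), so Newton's second law along the string gives T − mg cos φ = m v²/r.
cos 146° = -0.8290, so T = m(v²/r + g cos φ) = 1.64 × ((3.54)²/0.459 + 9.8 × -0.8290) = 1.64 × (27.30 + (-8.125)) = 1.64 × 19.18 = 31.45 N.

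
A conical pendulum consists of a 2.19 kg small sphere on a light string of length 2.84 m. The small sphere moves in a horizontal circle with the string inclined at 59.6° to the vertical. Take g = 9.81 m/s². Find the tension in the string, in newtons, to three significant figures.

Vertically the bob has no acceleration, so T cosθ = mg.
T = mg/cosθ = 2.19 × 9.81 / cos 59.6° = 21.48/0.5060 = 42.46 N.

42.5 N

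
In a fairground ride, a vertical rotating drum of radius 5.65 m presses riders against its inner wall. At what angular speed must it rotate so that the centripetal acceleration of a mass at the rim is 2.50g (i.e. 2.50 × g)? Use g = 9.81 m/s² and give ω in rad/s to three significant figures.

Centripetal acceleration a_c = ω²r. Setting ω²r = 2.50g:
ω = √(2.50g / r) = √(2.50 × 9.81 / 5.65) = √4.341 = 2.083 rad/s.

2.08 rad/s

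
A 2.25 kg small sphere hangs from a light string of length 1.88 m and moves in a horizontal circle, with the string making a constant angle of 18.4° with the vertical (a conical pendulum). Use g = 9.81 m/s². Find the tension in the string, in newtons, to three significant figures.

Vertically the bob has no acceleration, so T cosθ = mg.
T = mg/cosθ = 2.25 × 9.81 / cos 18.4° = 22.07/0.9489 = 23.26 N.

23.3 N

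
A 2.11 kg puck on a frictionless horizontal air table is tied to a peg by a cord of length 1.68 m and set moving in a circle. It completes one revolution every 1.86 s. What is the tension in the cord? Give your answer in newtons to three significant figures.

v = 2πr/T = 2π × 1.68/1.86 = 5.675 m/s.
The tension is the only horizontal force, so it supplies the full centripetal force: T = m v²/r = 2.11 × (5.675)²/1.68 = 2.11 × 32.21/1.68 = 40.45 N.

40.5 N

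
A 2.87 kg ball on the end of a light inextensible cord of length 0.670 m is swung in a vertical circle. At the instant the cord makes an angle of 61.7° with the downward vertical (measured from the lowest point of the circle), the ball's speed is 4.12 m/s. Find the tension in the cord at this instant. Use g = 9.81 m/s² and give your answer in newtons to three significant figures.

86.1 N

Take the radial direction toward the centre of the circle as positive. The component of the weight along the string toward the centre is −mg cos φ (φ measured from the bottom), so Newton's second law along the string gives T − mg cos φ = m v²/r.
cos 61.7° = 0.4741, so T = m(v²/r + g cos φ) = 2.87 × ((4.12)²/0.670 + 9.81 × 0.4741) = 2.87 × (25.33 + (4.651)) = 2.87 × 29.99 = 86.06 N.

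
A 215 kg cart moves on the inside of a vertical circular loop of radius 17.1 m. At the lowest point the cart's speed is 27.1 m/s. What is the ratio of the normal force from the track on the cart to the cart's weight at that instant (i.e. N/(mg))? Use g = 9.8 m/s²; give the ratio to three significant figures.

At the bottom, N − mg = mv²/r, so N = m(v²/r + g) and N/(mg) = v²/(rg) + 1 = (27.1)²/(17.1 × 9.8) + 1 = 4.382 + 1 = 5.382.

5.38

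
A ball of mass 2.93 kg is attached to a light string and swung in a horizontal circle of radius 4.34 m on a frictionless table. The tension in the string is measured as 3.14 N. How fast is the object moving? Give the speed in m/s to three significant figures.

T = m v²/r ⇒ v = √(T r / m) = √(3.14 × 4.34 / 2.93) = √4.651 = 2.157 m/s.

2.16 m/s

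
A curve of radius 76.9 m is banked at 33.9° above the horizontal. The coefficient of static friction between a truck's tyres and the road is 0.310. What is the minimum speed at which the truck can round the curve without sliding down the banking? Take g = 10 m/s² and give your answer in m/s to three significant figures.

15.2 m/s

At the minimum speed, friction acts up the slope at its limiting value f = μN. Radially (horizontal, toward centre): N sinθ − μN cosθ = mv²/r. Vertically: N cosθ + μN sinθ = mg.
Dividing: v² = r g (sinθ − μcosθ)/(cosθ + μsinθ).
sinθ − μcosθ = 0.5577 − 0.310×0.8300 = 0.3004; cosθ + μsinθ = 0.8300 + 0.310×0.5577 = 1.003.
v² = 76.9 × 10.0 × 0.3004/1.003 = 230.4 m²/s², so v = 15.18 m/s.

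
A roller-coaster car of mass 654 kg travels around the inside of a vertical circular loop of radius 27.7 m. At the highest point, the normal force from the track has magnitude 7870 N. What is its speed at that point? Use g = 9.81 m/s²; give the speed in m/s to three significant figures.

At the top, N + mg = mv²/r, so v = √(r(N/m + g)) = √(27.7 × (7870/654 + 9.81)) = √(27.7 × 21.84) = √605.1 = 24.60 m/s.

24.6 m/s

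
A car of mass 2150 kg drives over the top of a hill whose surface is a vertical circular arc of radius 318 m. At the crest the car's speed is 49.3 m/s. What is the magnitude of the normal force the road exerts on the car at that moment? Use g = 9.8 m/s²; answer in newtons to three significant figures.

At the crest the centripetal acceleration points downward (toward the centre of the arc), so mg − N = mv²/r.
N = m(g − v²/r) = 2150 × (9.8 − (49.3)²/318) = 2150 × (9.8 − 7.643) = 2150 × 2.157 = 4637 N.

4640 N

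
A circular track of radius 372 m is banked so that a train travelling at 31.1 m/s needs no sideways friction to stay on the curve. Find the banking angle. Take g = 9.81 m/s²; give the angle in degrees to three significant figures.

14.8°

With no friction, the horizontal component of the normal force provides the centripetal force: N sinθ = mv²/r, while N cosθ = mg vertically.
Dividing: tanθ = v²/(r g) = (31.1)²/(372 × 9.81) = 967.2/3649 = 0.2650.
θ = arctan(0.2650) = 14.84°.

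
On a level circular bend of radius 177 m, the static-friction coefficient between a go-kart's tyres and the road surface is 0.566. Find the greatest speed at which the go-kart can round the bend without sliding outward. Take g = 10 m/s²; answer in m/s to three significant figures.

On a flat curve, static friction is the only horizontal force, so it must supply the full centripetal force: μ_s m g = m v²/r.
Mass cancels: v_max = √(μ_s g r) = √(0.566 × 10.0 × 177) = √1002 = 31.65 m/s.

31.7 m/s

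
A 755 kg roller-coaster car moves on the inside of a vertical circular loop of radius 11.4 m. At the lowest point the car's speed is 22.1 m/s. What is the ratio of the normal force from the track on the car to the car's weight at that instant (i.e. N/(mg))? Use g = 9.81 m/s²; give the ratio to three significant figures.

At the bottom, N − mg = mv²/r, so N = m(v²/r + g) and N/(mg) = v²/(rg) + 1 = (22.1)²/(11.4 × 9.81) + 1 = 4.367 + 1 = 5.367.

5.37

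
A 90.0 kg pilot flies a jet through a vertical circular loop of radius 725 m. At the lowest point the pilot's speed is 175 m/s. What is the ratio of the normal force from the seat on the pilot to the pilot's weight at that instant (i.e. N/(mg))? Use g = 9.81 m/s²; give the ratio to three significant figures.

At the bottom, N − mg = mv²/r, so N = m(v²/r + g) and N/(mg) = v²/(rg) + 1 = (175)²/(725 × 9.81) + 1 = 4.306 + 1 = 5.306.

5.31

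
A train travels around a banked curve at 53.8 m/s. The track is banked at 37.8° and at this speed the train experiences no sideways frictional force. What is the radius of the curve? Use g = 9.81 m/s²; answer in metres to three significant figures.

Frictionless banking: tanθ = v²/(rg), so r = v²/(g tanθ).
r = (53.8)²/(9.81 × tan 37.8°) = 2894/(9.81 × 0.7757) = 2894/7.609 = 380.4 m.

380 m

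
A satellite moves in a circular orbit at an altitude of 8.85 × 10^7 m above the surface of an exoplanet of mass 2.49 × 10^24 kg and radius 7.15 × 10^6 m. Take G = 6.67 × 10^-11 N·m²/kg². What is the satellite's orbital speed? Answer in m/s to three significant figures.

Orbital radius r = R + h = 7.15 × 10^6 + 8.85 × 10^7 = 9.565 × 10^7 m.
Gravity supplies the centripetal force: G M m / r² = m v² / r, so v = √(GM/r).
v = √(6.67 × 10^-11 × 2.49 × 10^24 / 9.565 × 10^7) = √(1.736 × 10^6) = 1318 m/s.

1320 m/s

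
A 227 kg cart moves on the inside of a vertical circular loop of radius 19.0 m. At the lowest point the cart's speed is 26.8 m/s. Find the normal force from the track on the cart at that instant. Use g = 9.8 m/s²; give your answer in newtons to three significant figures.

10800 N

At the lowest point, N points up (toward the centre) and the weight mg points down (away from the centre), so the net inward force is N − mg = mv²/r.
N = m(v²/r + g) = 227 × ((26.8)²/19.0 + 9.8) = 227 × (37.80 + 9.8) = 227 × 47.60 = 10810 N.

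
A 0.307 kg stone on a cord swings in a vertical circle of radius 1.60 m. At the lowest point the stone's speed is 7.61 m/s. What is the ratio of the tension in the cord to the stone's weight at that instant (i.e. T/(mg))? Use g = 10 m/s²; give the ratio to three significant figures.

At the bottom, T − mg = mv²/r, so T = m(v²/r + g) and T/(mg) = v²/(rg) + 1 = (7.61)²/(1.60 × 10.0) + 1 = 3.620 + 1 = 4.620.

4.62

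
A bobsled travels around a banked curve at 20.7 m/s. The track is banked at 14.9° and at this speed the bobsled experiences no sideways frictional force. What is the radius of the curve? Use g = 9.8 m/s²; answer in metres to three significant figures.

164 m

Frictionless banking: tanθ = v²/(rg), so r = v²/(g tanθ).
r = (20.7)²/(9.8 × tan 14.9°) = 428.5/(9.8 × 0.2661) = 428.5/2.608 = 164.3 m.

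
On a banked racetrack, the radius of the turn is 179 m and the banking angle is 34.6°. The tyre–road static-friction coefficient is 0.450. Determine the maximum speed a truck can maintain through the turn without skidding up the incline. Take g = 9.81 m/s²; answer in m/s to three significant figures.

53.9 m/s

At the maximum speed, friction acts down the slope at its limiting value f = μN. Radially (horizontal, toward centre): N sinθ + μN cosθ = mv²/r. Vertically: N cosθ − μN sinθ = mg.
Dividing: v² = r g (sinθ + μcosθ)/(cosθ − μsinθ).
sinθ + μcosθ = 0.5678 + 0.450×0.8231 = 0.9383; cosθ − μsinθ = 0.8231 − 0.450×0.5678 = 0.5676.
v² = 179 × 9.81 × 0.9383/0.5676 = 2903 m²/s², so v = 53.88 m/s.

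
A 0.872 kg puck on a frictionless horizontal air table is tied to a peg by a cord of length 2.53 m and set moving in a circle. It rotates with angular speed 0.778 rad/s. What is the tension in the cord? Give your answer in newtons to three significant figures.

1.34 N

v = ωr = 0.778 × 2.53 = 1.968 m/s.
The tension is the only horizontal force, so it supplies the full centripetal force: T = m v²/r = 0.872 × (1.968)²/2.53 = 0.872 × 3.874/2.53 = 1.335 N.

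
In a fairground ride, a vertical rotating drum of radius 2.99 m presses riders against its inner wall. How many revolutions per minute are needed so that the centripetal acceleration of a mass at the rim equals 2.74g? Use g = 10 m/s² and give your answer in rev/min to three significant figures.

Require ω²r = 2.74g, so ω = √(2.74 × 10.0/2.99) = 3.027 rad/s.
In rev/min: ω × 60/(2π) = 3.027 × 60/(2π) = 28.91 rev/min.

28.9 rev/min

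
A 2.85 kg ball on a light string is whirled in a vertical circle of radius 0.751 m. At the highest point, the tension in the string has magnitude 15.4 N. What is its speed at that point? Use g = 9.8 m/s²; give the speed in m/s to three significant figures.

At the top, T + mg = mv²/r, so v = √(r(T/m + g)) = √(0.751 × (15.4/2.85 + 9.8)) = √(0.751 × 15.20) = √11.42 = 3.379 m/s.

3.38 m/s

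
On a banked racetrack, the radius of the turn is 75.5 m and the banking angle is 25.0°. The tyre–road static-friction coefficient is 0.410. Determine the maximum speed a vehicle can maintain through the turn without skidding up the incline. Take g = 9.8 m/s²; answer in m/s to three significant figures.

28.3 m/s

At the maximum speed, friction acts down the slope at its limiting value f = μN. Radially (horizontal, toward centre): N sinθ + μN cosθ = mv²/r. Vertically: N cosθ − μN sinθ = mg.
Dividing: v² = r g (sinθ + μcosθ)/(cosθ − μsinθ).
sinθ + μcosθ = 0.4226 + 0.410×0.9063 = 0.7942; cosθ − μsinθ = 0.9063 − 0.410×0.4226 = 0.7330.
v² = 75.5 × 9.8 × 0.7942/0.7330 = 801.6 m²/s², so v = 28.31 m/s.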